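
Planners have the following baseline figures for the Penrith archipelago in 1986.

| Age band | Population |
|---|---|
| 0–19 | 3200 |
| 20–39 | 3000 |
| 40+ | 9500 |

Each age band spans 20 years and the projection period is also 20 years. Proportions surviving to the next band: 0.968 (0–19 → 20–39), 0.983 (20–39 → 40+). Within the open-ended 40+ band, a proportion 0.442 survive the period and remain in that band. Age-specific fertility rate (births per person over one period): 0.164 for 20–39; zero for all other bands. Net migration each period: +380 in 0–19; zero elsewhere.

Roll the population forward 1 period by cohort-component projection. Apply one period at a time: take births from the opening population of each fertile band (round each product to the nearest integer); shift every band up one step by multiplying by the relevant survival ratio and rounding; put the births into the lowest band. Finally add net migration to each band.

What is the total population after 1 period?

Let band 1 be 0–19 through band 3 = 40+.
After projecting period 1:
Births: 3000 * 0.164 = 492
Band 2: 3200 * 0.968 = 3098
Band 3: 3000 * 0.983 + 9500 * 0.442 = 2949 + 4199 = 7148
Net migration: Band 1 + 380 → 872
Giving 872 / 3098 / 7148.
Total after period 1: 872 + 3098 + 7148 = 11118

11118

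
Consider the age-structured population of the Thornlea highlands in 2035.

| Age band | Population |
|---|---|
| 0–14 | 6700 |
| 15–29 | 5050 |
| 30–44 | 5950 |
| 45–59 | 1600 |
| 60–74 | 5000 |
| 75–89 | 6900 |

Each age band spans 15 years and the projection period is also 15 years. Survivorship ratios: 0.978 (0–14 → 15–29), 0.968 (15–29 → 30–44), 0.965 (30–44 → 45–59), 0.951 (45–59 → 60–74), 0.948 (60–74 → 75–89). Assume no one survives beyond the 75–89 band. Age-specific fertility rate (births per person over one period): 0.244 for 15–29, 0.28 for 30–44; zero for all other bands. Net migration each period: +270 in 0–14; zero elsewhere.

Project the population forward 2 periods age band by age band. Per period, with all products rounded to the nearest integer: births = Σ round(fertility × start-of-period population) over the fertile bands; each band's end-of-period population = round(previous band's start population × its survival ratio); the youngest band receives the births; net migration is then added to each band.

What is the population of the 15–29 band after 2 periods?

3098

Period 1.
Births: 5050 × 0.244 = 1232 ; 5950 × 0.28 = 1666 → total 2898
15–29: 6700 × 0.978 = 6553
30–44: 5050 × 0.968 = 4888
45–59: 5950 × 0.965 = 5742
60–74: 1600 × 0.951 = 1522
75–89: 5000 × 0.948 = 4740
Net migration: 0–14 + 270 → 3168
→ [3168, 6553, 4888, 5742, 1522, 4740]
Period 2.
Births: 6553 × 0.244 = 1599 ; 4888 × 0.28 = 1369 → total 2968
15–29: 3168 × 0.978 = 3098
30–44: 6553 × 0.968 = 6343
45–59: 4888 × 0.965 = 4717
60–74: 5742 × 0.951 = 5461
75–89: 1522 × 0.948 = 1443
Net migration: 0–14 + 270 → 3238
→ [3238, 3098, 6343, 4717, 5461, 1443]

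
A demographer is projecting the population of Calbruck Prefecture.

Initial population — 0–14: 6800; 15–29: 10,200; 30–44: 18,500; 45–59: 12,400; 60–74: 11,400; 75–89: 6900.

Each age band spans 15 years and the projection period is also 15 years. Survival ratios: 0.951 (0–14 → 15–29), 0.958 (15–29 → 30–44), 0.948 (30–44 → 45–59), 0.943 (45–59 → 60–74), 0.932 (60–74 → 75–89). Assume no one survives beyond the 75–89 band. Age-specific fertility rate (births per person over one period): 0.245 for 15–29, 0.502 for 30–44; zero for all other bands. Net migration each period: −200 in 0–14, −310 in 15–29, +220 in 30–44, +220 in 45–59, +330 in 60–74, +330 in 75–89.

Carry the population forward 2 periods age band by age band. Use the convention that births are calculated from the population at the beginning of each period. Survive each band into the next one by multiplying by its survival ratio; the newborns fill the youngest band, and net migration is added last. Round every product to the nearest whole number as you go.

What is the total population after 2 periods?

61453

Let band 1 be 0–14 through band 6 = 75–89.
— Period 1 —
Births: 10200 × 0.245 = 2499 ; 18500 × 0.502 = 9287 → total 11786
Band 2: 6800 × 0.951 = 6467
Band 3: 10200 × 0.958 = 9772
Band 4: 18500 × 0.948 = 17538
Band 5: 12400 × 0.943 = 11693
Band 6: 11400 × 0.932 = 10625
Net migration: Band 1 − 200 → 11586; Band 2 − 310 → 6157; Band 3 + 220 → 9992; Band 4 + 220 → 17758; Band 5 + 330 → 12023; Band 6 + 330 → 10955
Giving 11586 / 6157 / 9992 / 17758 / 12023 / 10955.
— Period 2 —
Births: 6157 × 0.245 = 1508 ; 9992 × 0.502 = 5016 → total 6524
Band 2: 11586 × 0.951 = 11018
Band 3: 6157 × 0.958 = 5898
Band 4: 9992 × 0.948 = 9472
Band 5: 17758 × 0.943 = 16746
Band 6: 12023 × 0.932 = 11205
Net migration: Band 1 − 200 → 6324; Band 2 − 310 → 10708; Band 3 + 220 → 6118; Band 4 + 220 → 9692; Band 5 + 330 → 17076; Band 6 + 330 → 11535
Giving 6324 / 10708 / 6118 / 9692 / 17076 / 11535.
Total after period 2: 6324 + 10708 + 6118 + 9692 + 17076 + 11535 = 61453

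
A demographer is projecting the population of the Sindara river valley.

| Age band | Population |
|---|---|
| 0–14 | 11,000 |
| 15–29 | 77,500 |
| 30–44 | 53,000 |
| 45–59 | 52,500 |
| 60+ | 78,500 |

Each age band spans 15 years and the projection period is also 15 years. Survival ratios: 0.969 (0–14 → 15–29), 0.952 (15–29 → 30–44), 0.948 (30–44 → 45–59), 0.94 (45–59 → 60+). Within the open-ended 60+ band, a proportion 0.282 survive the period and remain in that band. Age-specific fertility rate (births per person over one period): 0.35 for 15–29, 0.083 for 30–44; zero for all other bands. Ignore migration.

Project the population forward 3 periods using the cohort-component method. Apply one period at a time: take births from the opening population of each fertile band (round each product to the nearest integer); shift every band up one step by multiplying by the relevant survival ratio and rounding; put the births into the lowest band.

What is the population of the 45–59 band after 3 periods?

9619

[period 1]
Births: 77500 * 0.35 = 27125 ; 53000 * 0.083 = 4399 → total 31524
15–29: 11000 * 0.969 = 10659
30–44: 77500 * 0.952 = 73780
45–59: 53000 * 0.948 = 50244
60+: 52500 * 0.94 + 78500 * 0.282 = 49350 + 22137 = 71487
Population now: 0–14=31524, 15–29=10659, 30–44=73780, 45–59=50244, 60+=71487
[period 2]
Births: 10659 * 0.35 = 3731 ; 73780 * 0.083 = 6124 → total 9855
15–29: 31524 * 0.969 = 30547
30–44: 10659 * 0.952 = 10147
45–59: 73780 * 0.948 = 69943
60+: 50244 * 0.94 + 71487 * 0.282 = 47229 + 20159 = 67388
Population now: 0–14=9855, 15–29=30547, 30–44=10147, 45–59=69943, 60+=67388
[period 3]
Births: 30547 * 0.35 = 10691 ; 10147 * 0.083 = 842 → total 11533
15–29: 9855 * 0.969 = 9549
30–44: 30547 * 0.952 = 29081
45–59: 10147 * 0.948 = 9619
60+: 69943 * 0.94 + 67388 * 0.282 = 65746 + 19003 = 84749
Population now: 0–14=11533, 15–29=9549, 30–44=29081, 45–59=9619, 60+=84749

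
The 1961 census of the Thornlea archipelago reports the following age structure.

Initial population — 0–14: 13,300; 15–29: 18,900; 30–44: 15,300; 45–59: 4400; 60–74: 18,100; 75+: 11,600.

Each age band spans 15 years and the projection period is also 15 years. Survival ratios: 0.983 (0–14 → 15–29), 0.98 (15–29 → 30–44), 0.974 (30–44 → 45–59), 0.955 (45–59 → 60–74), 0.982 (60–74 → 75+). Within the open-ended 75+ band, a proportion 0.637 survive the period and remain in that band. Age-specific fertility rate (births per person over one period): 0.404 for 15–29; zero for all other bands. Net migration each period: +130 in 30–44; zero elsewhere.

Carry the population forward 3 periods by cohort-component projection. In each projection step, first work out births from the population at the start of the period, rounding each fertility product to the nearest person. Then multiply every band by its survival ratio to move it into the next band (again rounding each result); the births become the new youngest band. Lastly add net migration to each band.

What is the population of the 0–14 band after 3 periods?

Numbering the groups 1..6 from youngest to oldest:
After projecting period 1:
Births: 18900 × 0.404 = 7636
Group 2: 13300 × 0.983 = 13074
Group 3: 18900 × 0.98 = 18522
Group 4: 15300 × 0.974 = 14902
Group 5: 4400 × 0.955 = 4202
Group 6: 18100 × 0.982 + 11600 × 0.637 = 17774 + 7389 = 25163
Net migration: Group 3 + 130 → 18652
Giving 7636 / 13074 / 18652 / 14902 / 4202 / 25163.
After projecting period 2:
Births: 13074 × 0.404 = 5282
Group 2: 7636 × 0.983 = 7506
Group 3: 13074 × 0.98 = 12813
Group 4: 18652 × 0.974 = 18167
Group 5: 14902 × 0.955 = 14231
Group 6: 4202 × 0.982 + 25163 × 0.637 = 4126 + 16029 = 20155
Net migration: Group 3 + 130 → 12943
Giving 5282 / 7506 / 12943 / 18167 / 14231 / 20155.
After projecting period 3:
Births: 7506 × 0.404 = 3032
Group 2: 5282 × 0.983 = 5192
Group 3: 7506 × 0.98 = 7356
Group 4: 12943 × 0.974 = 12606
Group 5: 18167 × 0.955 = 17349
Group 6: 14231 × 0.982 + 20155 × 0.637 = 13975 + 12839 = 26814
Net migration: Group 3 + 130 → 7486
Giving 3032 / 5192 / 7486 / 12606 / 17349 / 26814.

3032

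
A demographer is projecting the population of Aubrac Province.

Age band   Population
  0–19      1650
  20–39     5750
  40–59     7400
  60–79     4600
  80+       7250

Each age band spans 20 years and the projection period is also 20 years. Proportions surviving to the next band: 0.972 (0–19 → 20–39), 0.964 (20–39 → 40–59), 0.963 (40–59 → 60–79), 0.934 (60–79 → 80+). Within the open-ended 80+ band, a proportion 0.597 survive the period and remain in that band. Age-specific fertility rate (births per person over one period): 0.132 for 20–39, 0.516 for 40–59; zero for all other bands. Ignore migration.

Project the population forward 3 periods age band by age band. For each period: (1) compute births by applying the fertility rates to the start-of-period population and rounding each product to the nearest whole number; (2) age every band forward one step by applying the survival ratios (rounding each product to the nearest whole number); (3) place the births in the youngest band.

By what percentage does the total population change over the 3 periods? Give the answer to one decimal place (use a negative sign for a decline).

Call the groups 1 to 5, youngest first.
After projecting period 1:
Births: 5750 × 0.132 = 759 ; 7400 × 0.516 = 3818 ⇒ total 4577
Group 2: 1650 × 0.972 = 1604
Group 3: 5750 × 0.964 = 5543
Group 4: 7400 × 0.963 = 7126
Group 5: 4600 × 0.934 + 7250 × 0.597 = 4296 + 4328 = 8624
Giving 4577 / 1604 / 5543 / 7126 / 8624.
After projecting period 2:
Births: 1604 × 0.132 = 212 ; 5543 × 0.516 = 2860 ⇒ total 3072
Group 2: 4577 × 0.972 = 4449
Group 3: 1604 × 0.964 = 1546
Group 4: 5543 × 0.963 = 5338
Group 5: 7126 × 0.934 + 8624 × 0.597 = 6656 + 5149 = 11805
Giving 3072 / 4449 / 1546 / 5338 / 11805.
After projecting period 3:
Births: 4449 × 0.132 = 587 ; 1546 × 0.516 = 798 ⇒ total 1385
Group 2: 3072 × 0.972 = 2986
Group 3: 4449 × 0.964 = 4289
Group 4: 1546 × 0.963 = 1489
Group 5: 5338 × 0.934 + 11805 × 0.597 = 4986 + 7048 = 12034
Giving 1385 / 2986 / 4289 / 1489 / 12034.
Total: 26650 → 22183; change = -4467; percentage change = -16.8%

-16.8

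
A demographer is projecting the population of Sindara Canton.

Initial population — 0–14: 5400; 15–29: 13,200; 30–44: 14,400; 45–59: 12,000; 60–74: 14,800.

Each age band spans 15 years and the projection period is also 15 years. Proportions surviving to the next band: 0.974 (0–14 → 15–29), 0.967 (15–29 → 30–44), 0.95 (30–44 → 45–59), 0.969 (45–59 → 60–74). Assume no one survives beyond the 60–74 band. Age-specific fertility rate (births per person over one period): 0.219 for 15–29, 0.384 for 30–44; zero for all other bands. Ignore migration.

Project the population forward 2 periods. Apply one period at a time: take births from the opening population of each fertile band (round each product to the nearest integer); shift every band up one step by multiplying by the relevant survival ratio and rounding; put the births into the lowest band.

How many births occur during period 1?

Call the bands 1 to 5, youngest first.
Period 1.
Births: 13200 × 0.219 = 2891 ; 14400 × 0.384 = 5530 ⇒ total 8421
Band 2: 5400 × 0.974 = 5260
Band 3: 13200 × 0.967 = 12764
Band 4: 14400 × 0.95 = 13680
Band 5: 12000 × 0.969 = 11628
Giving 8421 / 5260 / 12764 / 13680 / 11628.

8421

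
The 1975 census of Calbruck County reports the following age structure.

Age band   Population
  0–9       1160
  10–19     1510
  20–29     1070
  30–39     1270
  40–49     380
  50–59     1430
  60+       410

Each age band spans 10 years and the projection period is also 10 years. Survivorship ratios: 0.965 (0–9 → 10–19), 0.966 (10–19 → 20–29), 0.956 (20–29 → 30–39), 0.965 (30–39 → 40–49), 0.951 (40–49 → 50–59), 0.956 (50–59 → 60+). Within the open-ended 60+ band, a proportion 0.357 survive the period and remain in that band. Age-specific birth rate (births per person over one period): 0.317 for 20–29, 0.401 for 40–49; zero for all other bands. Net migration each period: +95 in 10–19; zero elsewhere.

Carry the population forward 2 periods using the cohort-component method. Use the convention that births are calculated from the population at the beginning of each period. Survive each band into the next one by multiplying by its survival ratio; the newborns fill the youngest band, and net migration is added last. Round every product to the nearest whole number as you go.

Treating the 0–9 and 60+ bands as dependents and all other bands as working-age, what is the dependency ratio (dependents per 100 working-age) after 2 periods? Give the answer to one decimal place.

34.8

[period 1]
Births: 1070 × 0.317 = 339  |  380 × 0.401 = 152 → 491
10–19: 1160 × 0.965 = 1119
20–29: 1510 × 0.966 = 1459
30–39: 1070 × 0.956 = 1023
40–49: 1270 × 0.965 = 1226
50–59: 380 × 0.951 = 361
60+: 1430 × 0.956 + 410 × 0.357 = 1367 + 146 = 1513
Net migration: 10–19 + 95 → 1214
→ [491, 1214, 1459, 1023, 1226, 361, 1513]
[period 2]
Births: 1459 × 0.317 = 463  |  1226 × 0.401 = 492 → 955
10–19: 491 × 0.965 = 474
20–29: 1214 × 0.966 = 1173
30–39: 1459 × 0.956 = 1395
40–49: 1023 × 0.965 = 987
50–59: 1226 × 0.951 = 1166
60+: 361 × 0.956 + 1513 × 0.357 = 345 + 540 = 885
Net migration: 10–19 + 95 → 569
→ [955, 569, 1173, 1395, 987, 1166, 885]
Dependents (band 0–9 + band 60+) = 955 + 885 = 1840; working-age = 5290; ratio = 1840/5290 × 100 = 34.8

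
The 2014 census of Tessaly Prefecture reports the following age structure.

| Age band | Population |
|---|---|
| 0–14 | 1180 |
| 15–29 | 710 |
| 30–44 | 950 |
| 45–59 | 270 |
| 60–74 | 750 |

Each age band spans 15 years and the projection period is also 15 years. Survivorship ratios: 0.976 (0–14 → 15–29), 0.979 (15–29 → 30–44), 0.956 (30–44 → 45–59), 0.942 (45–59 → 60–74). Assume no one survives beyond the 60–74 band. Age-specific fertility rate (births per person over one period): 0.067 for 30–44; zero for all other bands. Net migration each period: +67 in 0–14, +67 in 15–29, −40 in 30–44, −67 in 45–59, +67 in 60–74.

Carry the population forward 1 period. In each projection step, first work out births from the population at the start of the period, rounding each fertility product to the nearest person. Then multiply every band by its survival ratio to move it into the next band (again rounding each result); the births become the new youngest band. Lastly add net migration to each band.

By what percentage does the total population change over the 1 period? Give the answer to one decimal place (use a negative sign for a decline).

-18.0

(Bands numbered youngest = 1 to oldest = 5.)
— Period 1 —
Births: 950 × 0.067 = 64
Band 2: 1180 × 0.976 = 1152
Band 3: 710 × 0.979 = 695
Band 4: 950 × 0.956 = 908
Band 5: 270 × 0.942 = 254
Net migration: Band 1 + 67 → 131; Band 2 + 67 → 1219; Band 3 − 40 → 655; Band 4 − 67 → 841; Band 5 + 67 → 321
Giving 131 / 1219 / 655 / 841 / 321.
Total: 3860 → 3167; change = -693; percentage change = -18.0%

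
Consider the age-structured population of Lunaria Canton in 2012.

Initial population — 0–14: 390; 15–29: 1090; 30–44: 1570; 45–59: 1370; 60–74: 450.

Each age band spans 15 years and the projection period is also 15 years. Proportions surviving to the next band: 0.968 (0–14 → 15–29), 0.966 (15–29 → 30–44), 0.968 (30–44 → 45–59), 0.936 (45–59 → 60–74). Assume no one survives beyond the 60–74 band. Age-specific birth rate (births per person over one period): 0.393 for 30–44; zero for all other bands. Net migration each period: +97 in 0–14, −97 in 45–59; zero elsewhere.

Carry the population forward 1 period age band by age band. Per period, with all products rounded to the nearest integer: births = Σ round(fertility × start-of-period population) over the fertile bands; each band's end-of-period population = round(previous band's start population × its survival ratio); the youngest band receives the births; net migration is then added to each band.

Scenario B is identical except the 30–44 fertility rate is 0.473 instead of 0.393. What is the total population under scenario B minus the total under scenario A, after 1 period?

126

(Groups numbered youngest = 1 to oldest = 5.)
[period 1]
Births: 1570 * 0.393 = 617
Group 2: 390 * 0.968 = 378
Group 3: 1090 * 0.966 = 1053
Group 4: 1570 * 0.968 = 1520
Group 5: 1370 * 0.936 = 1282
Net migration: Group 1 + 97 → 714; Group 4 − 97 → 1423
End of period: [714, 378, 1053, 1423, 1282]
Scenario A total after 1 period: 4850
Scenario B projection —
[period 1]
Births: 1570 * 0.473 = 743
Group 2: 390 * 0.968 = 378
Group 3: 1090 * 0.966 = 1053
Group 4: 1570 * 0.968 = 1520
Group 5: 1370 * 0.936 = 1282
Net migration: Group 1 + 97 → 840; Group 4 − 97 → 1423
End of period: [840, 378, 1053, 1423, 1282]
Scenario B total after 1 period: 4976
Difference B − A = 4976 − 4850 = 126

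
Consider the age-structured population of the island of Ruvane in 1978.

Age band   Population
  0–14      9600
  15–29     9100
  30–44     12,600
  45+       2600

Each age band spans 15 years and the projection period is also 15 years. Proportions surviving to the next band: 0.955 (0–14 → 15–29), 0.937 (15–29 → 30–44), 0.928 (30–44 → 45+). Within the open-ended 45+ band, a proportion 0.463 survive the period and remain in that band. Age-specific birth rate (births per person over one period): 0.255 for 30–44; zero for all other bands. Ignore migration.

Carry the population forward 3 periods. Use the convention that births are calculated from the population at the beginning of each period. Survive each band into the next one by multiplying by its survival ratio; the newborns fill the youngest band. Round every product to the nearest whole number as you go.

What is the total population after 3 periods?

Call the bands 1 to 4, youngest first.
After projecting period 1:
Births: 12600 × 0.255 = 3213
Band 2: 9600 × 0.955 = 9168
Band 3: 9100 × 0.937 = 8527
Band 4: 12600 × 0.928 + 2600 × 0.463 = 11693 + 1204 = 12897
Population now: 0–14=3213, 15–29=9168, 30–44=8527, 45+=12897
After projecting period 2:
Births: 8527 × 0.255 = 2174
Band 2: 3213 × 0.955 = 3068
Band 3: 9168 × 0.937 = 8590
Band 4: 8527 × 0.928 + 12897 × 0.463 = 7913 + 5971 = 13884
Population now: 0–14=2174, 15–29=3068, 30–44=8590, 45+=13884
After projecting period 3:
Births: 8590 × 0.255 = 2190
Band 2: 2174 × 0.955 = 2076
Band 3: 3068 × 0.937 = 2875
Band 4: 8590 × 0.928 + 13884 × 0.463 = 7972 + 6428 = 14400
Population now: 0–14=2190, 15–29=2076, 30–44=2875, 45+=14400
Total after period 3: 2190 + 2076 + 2875 + 14400 = 21541

21541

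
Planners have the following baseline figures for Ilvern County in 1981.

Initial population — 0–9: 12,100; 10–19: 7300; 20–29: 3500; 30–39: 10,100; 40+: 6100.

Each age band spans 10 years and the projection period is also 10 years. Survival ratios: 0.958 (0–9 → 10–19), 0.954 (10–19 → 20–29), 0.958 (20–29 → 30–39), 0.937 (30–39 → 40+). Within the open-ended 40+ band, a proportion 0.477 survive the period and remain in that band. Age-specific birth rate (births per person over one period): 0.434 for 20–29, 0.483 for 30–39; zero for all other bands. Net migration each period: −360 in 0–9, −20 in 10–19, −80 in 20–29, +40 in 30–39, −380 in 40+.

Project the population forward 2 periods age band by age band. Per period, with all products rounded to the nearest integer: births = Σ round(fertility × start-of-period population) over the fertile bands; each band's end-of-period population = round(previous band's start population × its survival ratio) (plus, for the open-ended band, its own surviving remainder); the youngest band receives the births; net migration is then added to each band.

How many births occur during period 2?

Numbering the groups 1..5 from youngest to oldest:
Period 1:
Births: 3500 × 0.434 = 1519 ; 10100 × 0.483 = 4878 → total 6397
Group 2: 12100 × 0.958 = 11592
Group 3: 7300 × 0.954 = 6964
Group 4: 3500 × 0.958 = 3353
Group 5: 10100 × 0.937 + 6100 × 0.477 = 9464 + 2910 = 12374
Net migration: Group 1 − 360 → 6037; Group 2 − 20 → 11572; Group 3 − 80 → 6884; Group 4 + 40 → 3393; Group 5 − 380 → 11994
→ [6037, 11572, 6884, 3393, 11994]
Period 2:
Births: 6884 × 0.434 = 2988 ; 3393 × 0.483 = 1639 → total 4627
Group 2: 6037 × 0.958 = 5783
Group 3: 11572 × 0.954 = 11040
Group 4: 6884 × 0.958 = 6595
Group 5: 3393 × 0.937 + 11994 × 0.477 = 3179 + 5721 = 8900
Net migration: Group 1 − 360 → 4267; Group 2 − 20 → 5763; Group 3 − 80 → 10960; Group 4 + 40 → 6635; Group 5 − 380 → 8520
→ [4267, 5763, 10960, 6635, 8520]

4627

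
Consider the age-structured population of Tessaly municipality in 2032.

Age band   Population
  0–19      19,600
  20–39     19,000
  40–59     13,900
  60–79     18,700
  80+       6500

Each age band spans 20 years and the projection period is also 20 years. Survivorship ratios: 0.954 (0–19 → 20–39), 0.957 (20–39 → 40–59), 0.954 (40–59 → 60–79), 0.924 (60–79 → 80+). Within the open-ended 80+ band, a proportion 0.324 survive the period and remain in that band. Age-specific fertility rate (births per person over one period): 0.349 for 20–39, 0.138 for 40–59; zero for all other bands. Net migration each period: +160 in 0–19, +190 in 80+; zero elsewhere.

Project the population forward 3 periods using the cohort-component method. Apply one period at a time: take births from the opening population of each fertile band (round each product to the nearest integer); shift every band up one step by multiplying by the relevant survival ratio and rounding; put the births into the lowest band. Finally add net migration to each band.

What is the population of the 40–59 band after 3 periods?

— Period 1 —
Births: 19000 × 0.349 = 6631 ; 13900 × 0.138 = 1918 ⇒ total 8549
20–39: 19600 × 0.954 = 18698
40–59: 19000 × 0.957 = 18183
60–79: 13900 × 0.954 = 13261
80+: 18700 × 0.924 + 6500 × 0.324 = 17279 + 2106 = 19385
Net migration: 0–19 + 160 → 8709; 80+ + 190 → 19575
Giving 8709 / 18698 / 18183 / 13261 / 19575.
— Period 2 —
Births: 18698 × 0.349 = 6526 ; 18183 × 0.138 = 2509 ⇒ total 9035
20–39: 8709 × 0.954 = 8308
40–59: 18698 × 0.957 = 17894
60–79: 18183 × 0.954 = 17347
80+: 13261 × 0.924 + 19575 × 0.324 = 12253 + 6342 = 18595
Net migration: 0–19 + 160 → 9195; 80+ + 190 → 18785
Giving 9195 / 8308 / 17894 / 17347 / 18785.
— Period 3 —
Births: 8308 × 0.349 = 2899 ; 17894 × 0.138 = 2469 ⇒ total 5368
20–39: 9195 × 0.954 = 8772
40–59: 8308 × 0.957 = 7951
60–79: 17894 × 0.954 = 17071
80+: 17347 × 0.924 + 18785 × 0.324 = 16029 + 6086 = 22115
Net migration: 0–19 + 160 → 5528; 80+ + 190 → 22305
Giving 5528 / 8772 / 7951 / 17071 / 22305.

7951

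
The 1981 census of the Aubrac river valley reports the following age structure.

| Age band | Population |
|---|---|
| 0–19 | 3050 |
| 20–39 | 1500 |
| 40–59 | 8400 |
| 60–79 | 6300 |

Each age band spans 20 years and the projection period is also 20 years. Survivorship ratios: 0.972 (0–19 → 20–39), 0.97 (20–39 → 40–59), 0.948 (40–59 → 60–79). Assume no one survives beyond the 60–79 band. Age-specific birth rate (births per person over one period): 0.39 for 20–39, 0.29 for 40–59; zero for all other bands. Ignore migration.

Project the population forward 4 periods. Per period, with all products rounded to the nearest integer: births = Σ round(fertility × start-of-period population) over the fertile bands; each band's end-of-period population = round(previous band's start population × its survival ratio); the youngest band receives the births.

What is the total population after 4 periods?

7536

Numbering the groups 1..4 from youngest to oldest:
Period 1:
Births: 1500 × 0.39 = 585, 8400 × 0.29 = 2436 ⇒ total 3021
Group 2: 3050 × 0.972 = 2965
Group 3: 1500 × 0.97 = 1455
Group 4: 8400 × 0.948 = 7963
Giving 3021 / 2965 / 1455 / 7963.
Period 2:
Births: 2965 × 0.39 = 1156, 1455 × 0.29 = 422 ⇒ total 1578
Group 2: 3021 × 0.972 = 2936
Group 3: 2965 × 0.97 = 2876
Group 4: 1455 × 0.948 = 1379
Giving 1578 / 2936 / 2876 / 1379.
Period 3:
Births: 2936 × 0.39 = 1145, 2876 × 0.29 = 834 ⇒ total 1979
Group 2: 1578 × 0.972 = 1534
Group 3: 2936 × 0.97 = 2848
Group 4: 2876 × 0.948 = 2726
Giving 1979 / 1534 / 2848 / 2726.
Period 4:
Births: 1534 × 0.39 = 598, 2848 × 0.29 = 826 ⇒ total 1424
Group 2: 1979 × 0.972 = 1924
Group 3: 1534 × 0.97 = 1488
Group 4: 2848 × 0.948 = 2700
Giving 1424 / 1924 / 1488 / 2700.
Total after period 4: 1424 + 1924 + 1488 + 2700 = 7536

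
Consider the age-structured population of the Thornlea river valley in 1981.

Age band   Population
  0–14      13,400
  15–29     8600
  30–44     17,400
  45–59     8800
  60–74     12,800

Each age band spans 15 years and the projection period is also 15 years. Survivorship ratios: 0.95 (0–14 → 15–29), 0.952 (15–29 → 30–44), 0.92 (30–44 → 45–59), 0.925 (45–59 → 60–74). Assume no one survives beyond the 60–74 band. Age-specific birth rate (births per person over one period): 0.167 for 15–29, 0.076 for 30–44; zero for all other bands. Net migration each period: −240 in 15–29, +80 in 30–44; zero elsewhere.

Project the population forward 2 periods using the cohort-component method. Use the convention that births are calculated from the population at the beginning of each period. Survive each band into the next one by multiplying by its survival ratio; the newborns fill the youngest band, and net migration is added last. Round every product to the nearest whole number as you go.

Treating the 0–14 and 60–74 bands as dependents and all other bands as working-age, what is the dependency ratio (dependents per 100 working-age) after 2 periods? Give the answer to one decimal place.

79.8

Period 1:
Births: 8600 * 0.167 = 1436 ; 17400 * 0.076 = 1322 — total 2758
15–29: 13400 * 0.95 = 12730
30–44: 8600 * 0.952 = 8187
45–59: 17400 * 0.92 = 16008
60–74: 8800 * 0.925 = 8140
Net migration: 15–29 − 240 → 12490; 30–44 + 80 → 8267
Giving 2758 / 12490 / 8267 / 16008 / 8140.
Period 2:
Births: 12490 * 0.167 = 2086 ; 8267 * 0.076 = 628 — total 2714
15–29: 2758 * 0.95 = 2620
30–44: 12490 * 0.952 = 11890
45–59: 8267 * 0.92 = 7606
60–74: 16008 * 0.925 = 14807
Net migration: 15–29 − 240 → 2380; 30–44 + 80 → 11970
Giving 2714 / 2380 / 11970 / 7606 / 14807.
Dependents (band 0–14 + band 60–74) = 2714 + 14807 = 17521; working-age = 21956; ratio = 17521/21956 × 100 = 79.8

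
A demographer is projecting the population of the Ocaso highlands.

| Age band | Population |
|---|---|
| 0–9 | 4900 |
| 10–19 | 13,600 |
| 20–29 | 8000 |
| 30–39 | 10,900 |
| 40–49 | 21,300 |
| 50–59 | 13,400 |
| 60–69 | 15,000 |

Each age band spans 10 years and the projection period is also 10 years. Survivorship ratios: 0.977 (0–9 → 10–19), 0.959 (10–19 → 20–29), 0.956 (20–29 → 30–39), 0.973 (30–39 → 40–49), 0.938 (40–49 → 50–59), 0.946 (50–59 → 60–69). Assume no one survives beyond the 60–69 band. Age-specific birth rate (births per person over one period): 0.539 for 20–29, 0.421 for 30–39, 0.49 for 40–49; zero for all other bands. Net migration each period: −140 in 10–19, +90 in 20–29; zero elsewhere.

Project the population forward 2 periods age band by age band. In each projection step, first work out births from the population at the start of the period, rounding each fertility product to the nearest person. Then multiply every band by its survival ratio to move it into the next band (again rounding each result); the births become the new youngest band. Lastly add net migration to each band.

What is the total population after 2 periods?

Numbering the groups 1..7 from youngest to oldest:
Period 1.
Births: 8000 × 0.539 = 4312 ; 10900 × 0.421 = 4589 ; 21300 × 0.49 = 10437 → total 19338
Group 2: 4900 × 0.977 = 4787
Group 3: 13600 × 0.959 = 13042
Group 4: 8000 × 0.956 = 7648
Group 5: 10900 × 0.973 = 10606
Group 6: 21300 × 0.938 = 19979
Group 7: 13400 × 0.946 = 12676
Net migration: Group 2 − 140 → 4647; Group 3 + 90 → 13132
→ [19338, 4647, 13132, 7648, 10606, 19979, 12676]
Period 2.
Births: 13132 × 0.539 = 7078 ; 7648 × 0.421 = 3220 ; 10606 × 0.49 = 5197 → total 15495
Group 2: 19338 × 0.977 = 18893
Group 3: 4647 × 0.959 = 4456
Group 4: 13132 × 0.956 = 12554
Group 5: 7648 × 0.973 = 7442
Group 6: 10606 × 0.938 = 9948
Group 7: 19979 × 0.946 = 18900
Net migration: Group 2 − 140 → 18753; Group 3 + 90 → 4546
→ [15495, 18753, 4546, 12554, 7442, 9948, 18900]
Total after period 2: 15495 + 18753 + 4546 + 12554 + 7442 + 9948 + 18900 = 87638

87638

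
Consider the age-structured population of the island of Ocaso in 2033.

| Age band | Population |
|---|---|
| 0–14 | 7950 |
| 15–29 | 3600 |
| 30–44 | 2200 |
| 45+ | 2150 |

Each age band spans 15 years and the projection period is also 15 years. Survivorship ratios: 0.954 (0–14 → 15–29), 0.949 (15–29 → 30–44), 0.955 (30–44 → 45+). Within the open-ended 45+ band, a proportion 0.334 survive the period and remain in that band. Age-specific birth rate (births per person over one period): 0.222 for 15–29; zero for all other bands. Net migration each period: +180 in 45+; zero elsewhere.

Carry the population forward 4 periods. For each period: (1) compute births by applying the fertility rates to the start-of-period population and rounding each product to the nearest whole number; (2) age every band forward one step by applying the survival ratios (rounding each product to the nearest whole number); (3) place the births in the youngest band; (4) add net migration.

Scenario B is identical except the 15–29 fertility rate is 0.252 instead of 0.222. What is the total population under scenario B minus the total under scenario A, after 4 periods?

Period 1.
Births: 3600 × 0.222 = 799
15–29: 7950 × 0.954 = 7584
30–44: 3600 × 0.949 = 3416
45+: 2200 × 0.955 + 2150 × 0.334 = 2101 + 718 = 2819
Net migration: 45+ + 180 → 2999
Giving 799 / 7584 / 3416 / 2999.
Period 2.
Births: 7584 × 0.222 = 1684
15–29: 799 × 0.954 = 762
30–44: 7584 × 0.949 = 7197
45+: 3416 × 0.955 + 2999 × 0.334 = 3262 + 1002 = 4264
Net migration: 45+ + 180 → 4444
Giving 1684 / 762 / 7197 / 4444.
Period 3.
Births: 762 × 0.222 = 169
15–29: 1684 × 0.954 = 1607
30–44: 762 × 0.949 = 723
45+: 7197 × 0.955 + 4444 × 0.334 = 6873 + 1484 = 8357
Net migration: 45+ + 180 → 8537
Giving 169 / 1607 / 723 / 8537.
Period 4.
Births: 1607 × 0.222 = 357
15–29: 169 × 0.954 = 161
30–44: 1607 × 0.949 = 1525
45+: 723 × 0.955 + 8537 × 0.334 = 690 + 2851 = 3541
Net migration: 45+ + 180 → 3721
Giving 357 / 161 / 1525 / 3721.
Scenario A total after 4 periods: 5764
Scenario B projection —
Period 1.
Births: 3600 × 0.252 = 907
15–29: 7950 × 0.954 = 7584
30–44: 3600 × 0.949 = 3416
45+: 2200 × 0.955 + 2150 × 0.334 = 2101 + 718 = 2819
Net migration: 45+ + 180 → 2999
Giving 907 / 7584 / 3416 / 2999.
Period 2.
Births: 7584 × 0.252 = 1911
15–29: 907 × 0.954 = 865
30–44: 7584 × 0.949 = 7197
45+: 3416 × 0.955 + 2999 × 0.334 = 3262 + 1002 = 4264
Net migration: 45+ + 180 → 4444
Giving 1911 / 865 / 7197 / 4444.
Period 3.
Births: 865 × 0.252 = 218
15–29: 1911 × 0.954 = 1823
30–44: 865 × 0.949 = 821
45+: 7197 × 0.955 + 4444 × 0.334 = 6873 + 1484 = 8357
Net migration: 45+ + 180 → 8537
Giving 218 / 1823 / 821 / 8537.
Period 4.
Births: 1823 × 0.252 = 459
15–29: 218 × 0.954 = 208
30–44: 1823 × 0.949 = 1730
45+: 821 × 0.955 + 8537 × 0.334 = 784 + 2851 = 3635
Net migration: 45+ + 180 → 3815
Giving 459 / 208 / 1730 / 3815.
Scenario B total after 4 periods: 6212
Difference B − A = 6212 − 5764 = 448

448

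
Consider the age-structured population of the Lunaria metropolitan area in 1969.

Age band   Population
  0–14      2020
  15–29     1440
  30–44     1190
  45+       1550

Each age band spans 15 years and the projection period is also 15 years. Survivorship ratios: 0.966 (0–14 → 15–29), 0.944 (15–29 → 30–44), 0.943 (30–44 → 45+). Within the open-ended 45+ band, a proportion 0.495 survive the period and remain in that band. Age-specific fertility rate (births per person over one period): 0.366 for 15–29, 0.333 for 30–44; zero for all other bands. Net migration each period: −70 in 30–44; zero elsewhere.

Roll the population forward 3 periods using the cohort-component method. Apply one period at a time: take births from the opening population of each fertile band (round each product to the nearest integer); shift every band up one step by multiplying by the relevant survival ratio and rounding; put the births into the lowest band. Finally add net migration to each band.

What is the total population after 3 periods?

Call the groups 1 to 4, youngest first.
Period 1:
Births: 1440 × 0.366 = 527, 1190 × 0.333 = 396 → total 923
Group 2: 2020 × 0.966 = 1951
Group 3: 1440 × 0.944 = 1359
Group 4: 1190 × 0.943 + 1550 × 0.495 = 1122 + 767 = 1889
Net migration: Group 3 − 70 → 1289
Giving 923 / 1951 / 1289 / 1889.
Period 2:
Births: 1951 × 0.366 = 714, 1289 × 0.333 = 429 → total 1143
Group 2: 923 × 0.966 = 892
Group 3: 1951 × 0.944 = 1842
Group 4: 1289 × 0.943 + 1889 × 0.495 = 1216 + 935 = 2151
Net migration: Group 3 − 70 → 1772
Giving 1143 / 892 / 1772 / 2151.
Period 3:
Births: 892 × 0.366 = 326, 1772 × 0.333 = 590 → total 916
Group 2: 1143 × 0.966 = 1104
Group 3: 892 × 0.944 = 842
Group 4: 1772 × 0.943 + 2151 × 0.495 = 1671 + 1065 = 2736
Net migration: Group 3 − 70 → 772
Giving 916 / 1104 / 772 / 2736.
Total after period 3: 916 + 1104 + 772 + 2736 = 5528

5528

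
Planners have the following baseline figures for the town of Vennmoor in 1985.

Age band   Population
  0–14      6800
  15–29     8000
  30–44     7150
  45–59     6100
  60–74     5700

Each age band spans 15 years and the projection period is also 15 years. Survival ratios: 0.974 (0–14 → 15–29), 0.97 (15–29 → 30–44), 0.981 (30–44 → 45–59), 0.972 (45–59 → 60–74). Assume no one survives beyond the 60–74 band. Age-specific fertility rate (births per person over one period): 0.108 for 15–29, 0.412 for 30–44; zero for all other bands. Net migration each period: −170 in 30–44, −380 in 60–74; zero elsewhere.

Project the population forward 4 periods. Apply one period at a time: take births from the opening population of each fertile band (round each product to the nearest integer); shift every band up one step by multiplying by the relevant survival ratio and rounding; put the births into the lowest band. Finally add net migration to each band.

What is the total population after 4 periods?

(Groups numbered youngest = 1 to oldest = 5.)
[period 1]
Births: 8000 × 0.108 = 864, 7150 × 0.412 = 2946 → total 3810
Group 2: 6800 × 0.974 = 6623
Group 3: 8000 × 0.97 = 7760
Group 4: 7150 × 0.981 = 7014
Group 5: 6100 × 0.972 = 5929
Net migration: Group 3 − 170 → 7590; Group 5 − 380 → 5549
→ [3810, 6623, 7590, 7014, 5549]
[period 2]
Births: 6623 × 0.108 = 715, 7590 × 0.412 = 3127 → total 3842
Group 2: 3810 × 0.974 = 3711
Group 3: 6623 × 0.97 = 6424
Group 4: 7590 × 0.981 = 7446
Group 5: 7014 × 0.972 = 6818
Net migration: Group 3 − 170 → 6254; Group 5 − 380 → 6438
→ [3842, 3711, 6254, 7446, 6438]
[period 3]
Births: 3711 × 0.108 = 401, 6254 × 0.412 = 2577 → total 2978
Group 2: 3842 × 0.974 = 3742
Group 3: 3711 × 0.97 = 3600
Group 4: 6254 × 0.981 = 6135
Group 5: 7446 × 0.972 = 7238
Net migration: Group 3 − 170 → 3430; Group 5 − 380 → 6858
→ [2978, 3742, 3430, 6135, 6858]
[period 4]
Births: 3742 × 0.108 = 404, 3430 × 0.412 = 1413 → total 1817
Group 2: 2978 × 0.974 = 2901
Group 3: 3742 × 0.97 = 3630
Group 4: 3430 × 0.981 = 3365
Group 5: 6135 × 0.972 = 5963
Net migration: Group 3 − 170 → 3460; Group 5 − 380 → 5583
→ [1817, 2901, 3460, 3365, 5583]
Total after period 4: 1817 + 2901 + 3460 + 3365 + 5583 = 17126

17126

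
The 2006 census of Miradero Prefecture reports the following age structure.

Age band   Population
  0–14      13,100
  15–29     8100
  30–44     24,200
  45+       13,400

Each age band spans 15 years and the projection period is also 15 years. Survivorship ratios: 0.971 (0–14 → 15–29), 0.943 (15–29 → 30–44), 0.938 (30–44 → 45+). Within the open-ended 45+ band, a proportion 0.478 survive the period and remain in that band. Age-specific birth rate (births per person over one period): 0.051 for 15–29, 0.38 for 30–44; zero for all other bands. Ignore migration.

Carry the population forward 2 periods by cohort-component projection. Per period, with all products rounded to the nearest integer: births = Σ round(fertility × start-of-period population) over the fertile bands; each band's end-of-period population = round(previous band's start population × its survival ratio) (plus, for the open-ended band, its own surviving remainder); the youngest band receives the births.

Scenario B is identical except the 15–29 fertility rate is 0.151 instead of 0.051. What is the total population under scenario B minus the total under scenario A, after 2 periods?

Call the groups 1 to 4, youngest first.
After projecting period 1:
Births: 8100 × 0.051 = 413 ; 24200 × 0.38 = 9196 ⇒ total 9609
Group 2: 13100 × 0.971 = 12720
Group 3: 8100 × 0.943 = 7638
Group 4: 24200 × 0.938 + 13400 × 0.478 = 22700 + 6405 = 29105
End of period: [9609, 12720, 7638, 29105]
After projecting period 2:
Births: 12720 × 0.051 = 649 ; 7638 × 0.38 = 2902 ⇒ total 3551
Group 2: 9609 × 0.971 = 9330
Group 3: 12720 × 0.943 = 11995
Group 4: 7638 × 0.938 + 29105 × 0.478 = 7164 + 13912 = 21076
End of period: [3551, 9330, 11995, 21076]
Scenario A total after 2 periods: 45952
Scenario B projection —
After projecting period 1:
Births: 8100 × 0.151 = 1223 ; 24200 × 0.38 = 9196 ⇒ total 10419
Group 2: 13100 × 0.971 = 12720
Group 3: 8100 × 0.943 = 7638
Group 4: 24200 × 0.938 + 13400 × 0.478 = 22700 + 6405 = 29105
End of period: [10419, 12720, 7638, 29105]
After projecting period 2:
Births: 12720 × 0.151 = 1921 ; 7638 × 0.38 = 2902 ⇒ total 4823
Group 2: 10419 × 0.971 = 10117
Group 3: 12720 × 0.943 = 11995
Group 4: 7638 × 0.938 + 29105 × 0.478 = 7164 + 13912 = 21076
End of period: [4823, 10117, 11995, 21076]
Scenario B total after 2 periods: 48011
Difference B − A = 48011 − 45952 = 2059

2059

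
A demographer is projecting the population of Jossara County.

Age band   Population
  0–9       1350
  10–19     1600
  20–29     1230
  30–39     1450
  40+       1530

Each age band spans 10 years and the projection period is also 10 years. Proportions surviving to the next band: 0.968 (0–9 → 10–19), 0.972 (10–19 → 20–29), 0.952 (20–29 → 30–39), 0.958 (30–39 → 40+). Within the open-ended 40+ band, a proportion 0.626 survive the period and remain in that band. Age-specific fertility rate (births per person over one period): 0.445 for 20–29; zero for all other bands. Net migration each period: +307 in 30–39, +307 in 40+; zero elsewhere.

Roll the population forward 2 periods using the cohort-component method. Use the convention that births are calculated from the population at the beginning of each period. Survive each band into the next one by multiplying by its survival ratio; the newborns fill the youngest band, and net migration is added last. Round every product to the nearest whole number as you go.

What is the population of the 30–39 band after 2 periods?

1787

— Period 1 —
Births: 1230 × 0.445 = 547
10–19: 1350 × 0.968 = 1307
20–29: 1600 × 0.972 = 1555
30–39: 1230 × 0.952 = 1171
40+: 1450 × 0.958 + 1530 × 0.626 = 1389 + 958 = 2347
Net migration: 30–39 + 307 → 1478; 40+ + 307 → 2654
End of period: [547, 1307, 1555, 1478, 2654]
— Period 2 —
Births: 1555 × 0.445 = 692
10–19: 547 × 0.968 = 529
20–29: 1307 × 0.972 = 1270
30–39: 1555 × 0.952 = 1480
40+: 1478 × 0.958 + 2654 × 0.626 = 1416 + 1661 = 3077
Net migration: 30–39 + 307 → 1787; 40+ + 307 → 3384
End of period: [692, 529, 1270, 1787, 3384]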